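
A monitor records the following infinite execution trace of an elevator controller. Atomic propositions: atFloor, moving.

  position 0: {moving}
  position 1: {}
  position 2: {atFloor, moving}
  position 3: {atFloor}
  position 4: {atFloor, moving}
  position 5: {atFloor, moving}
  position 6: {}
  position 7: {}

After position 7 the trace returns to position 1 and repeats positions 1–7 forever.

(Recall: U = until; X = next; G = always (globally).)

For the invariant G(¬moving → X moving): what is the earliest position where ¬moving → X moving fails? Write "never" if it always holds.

Check ¬moving → X moving at each position in order: 0 ✓, 1 ✓, 2 ✓, 3 ✓, 4 ✓, 5 ✓.
At position 6 the labels are {} and the next position 7 has {}, so ¬moving → X moving is false there. This is the first violation.

6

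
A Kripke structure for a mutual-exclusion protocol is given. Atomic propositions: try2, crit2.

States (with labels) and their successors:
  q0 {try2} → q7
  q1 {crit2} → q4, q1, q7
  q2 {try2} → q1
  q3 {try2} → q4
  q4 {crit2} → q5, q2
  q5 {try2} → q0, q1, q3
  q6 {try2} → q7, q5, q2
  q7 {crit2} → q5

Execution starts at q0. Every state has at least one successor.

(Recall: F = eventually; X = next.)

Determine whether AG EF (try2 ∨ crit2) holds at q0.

Yes

States satisfying EF (try2 ∨ crit2): {q0, q1, q2, q3, q4, q5, q6, q7}.
States satisfying AG EF (try2 ∨ crit2): {q0, q1, q2, q3, q4, q5, q6, q7}.
Every state reachable from q0 satisfies EF (try2 ∨ crit2).
q0 ∈ Sat(AG EF (try2 ∨ crit2)).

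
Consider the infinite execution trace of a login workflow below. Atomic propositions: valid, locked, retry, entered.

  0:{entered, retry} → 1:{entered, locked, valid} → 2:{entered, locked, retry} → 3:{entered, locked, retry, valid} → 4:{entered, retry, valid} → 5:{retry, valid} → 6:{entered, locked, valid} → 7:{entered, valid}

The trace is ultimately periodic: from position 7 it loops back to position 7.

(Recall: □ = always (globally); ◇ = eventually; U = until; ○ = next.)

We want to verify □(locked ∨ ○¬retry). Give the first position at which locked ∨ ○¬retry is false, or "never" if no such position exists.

4

Check locked ∨ ○¬retry at each position in order: 0 ✓, 1 ✓, 2 ✓, 3 ✓.
At position 4 the labels are {entered, retry, valid} and the next position 5 has {retry, valid}, so locked ∨ ○¬retry is false there. This is the first violation.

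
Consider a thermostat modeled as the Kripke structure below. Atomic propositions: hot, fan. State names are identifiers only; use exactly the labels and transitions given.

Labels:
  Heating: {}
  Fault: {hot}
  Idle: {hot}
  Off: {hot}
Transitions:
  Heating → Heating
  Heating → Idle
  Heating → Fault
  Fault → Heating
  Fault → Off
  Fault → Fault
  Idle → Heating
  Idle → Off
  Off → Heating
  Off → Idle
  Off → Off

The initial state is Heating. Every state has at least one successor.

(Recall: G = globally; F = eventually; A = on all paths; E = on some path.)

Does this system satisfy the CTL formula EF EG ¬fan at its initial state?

Holds

States satisfying EG ¬fan: {Heating, Fault, Idle, Off}.
States satisfying EF EG ¬fan: {Heating, Fault, Idle, Off}.
Some path from Heating reaches a state where EG ¬fan holds.
Heating ∈ Sat(EF EG ¬fan).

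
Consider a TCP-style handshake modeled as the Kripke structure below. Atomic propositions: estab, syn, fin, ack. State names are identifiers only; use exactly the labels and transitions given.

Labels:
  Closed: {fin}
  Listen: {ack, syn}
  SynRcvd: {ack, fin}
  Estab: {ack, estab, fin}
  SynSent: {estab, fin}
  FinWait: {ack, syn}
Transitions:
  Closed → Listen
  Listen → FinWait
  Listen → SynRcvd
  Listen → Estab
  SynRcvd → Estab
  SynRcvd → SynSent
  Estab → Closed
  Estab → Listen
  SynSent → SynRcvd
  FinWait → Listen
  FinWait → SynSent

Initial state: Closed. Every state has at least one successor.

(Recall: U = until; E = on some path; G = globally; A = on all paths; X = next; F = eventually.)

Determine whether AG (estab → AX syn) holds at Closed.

No

States satisfying estab → AX syn: {Closed, Listen, SynRcvd, FinWait}.
States satisfying AG (estab → AX syn): ∅.
Estab is reachable from Closed and violates estab → AX syn, so AG fails at Closed.
Closed ∉ Sat(AG (estab → AX syn)).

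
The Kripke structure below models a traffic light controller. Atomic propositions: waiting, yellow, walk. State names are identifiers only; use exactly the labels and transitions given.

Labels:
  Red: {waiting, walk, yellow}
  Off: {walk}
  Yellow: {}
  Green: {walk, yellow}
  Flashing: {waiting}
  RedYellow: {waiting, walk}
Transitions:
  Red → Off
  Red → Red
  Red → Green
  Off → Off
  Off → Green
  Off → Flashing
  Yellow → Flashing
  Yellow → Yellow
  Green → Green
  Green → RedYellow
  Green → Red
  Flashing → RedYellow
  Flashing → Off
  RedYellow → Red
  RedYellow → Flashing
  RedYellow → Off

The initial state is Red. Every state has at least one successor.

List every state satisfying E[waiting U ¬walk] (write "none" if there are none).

States satisfying waiting: {Red, Flashing, RedYellow}.
States satisfying ¬walk: {Yellow, Flashing}.
States satisfying E[waiting U ¬walk]: {Yellow, Flashing, RedYellow}.

{Yellow, Flashing, RedYellow}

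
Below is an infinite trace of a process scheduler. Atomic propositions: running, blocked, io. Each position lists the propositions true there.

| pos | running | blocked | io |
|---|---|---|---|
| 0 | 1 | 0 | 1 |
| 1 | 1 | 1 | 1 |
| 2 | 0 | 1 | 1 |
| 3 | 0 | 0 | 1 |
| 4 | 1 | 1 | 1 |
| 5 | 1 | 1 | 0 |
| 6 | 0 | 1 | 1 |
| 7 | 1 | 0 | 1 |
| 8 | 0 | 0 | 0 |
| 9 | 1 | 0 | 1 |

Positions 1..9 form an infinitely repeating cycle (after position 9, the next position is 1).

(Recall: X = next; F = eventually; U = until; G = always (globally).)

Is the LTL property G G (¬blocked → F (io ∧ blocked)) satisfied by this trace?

Satisfied

G (¬blocked → F (io ∧ blocked)) holds at every position 0..9, and those are all positions ever visited, so G G (¬blocked → F (io ∧ blocked)) holds.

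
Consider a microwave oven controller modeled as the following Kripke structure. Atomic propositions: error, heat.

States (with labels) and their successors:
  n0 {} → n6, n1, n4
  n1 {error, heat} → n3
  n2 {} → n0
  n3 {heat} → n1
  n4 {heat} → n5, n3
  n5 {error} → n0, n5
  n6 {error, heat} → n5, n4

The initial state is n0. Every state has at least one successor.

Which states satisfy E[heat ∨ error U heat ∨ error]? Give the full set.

{n1, n3, n4, n5, n6}

States satisfying heat ∨ error: {n1, n3, n4, n5, n6}.
States satisfying E[heat ∨ error U heat ∨ error]: {n1, n3, n4, n5, n6}.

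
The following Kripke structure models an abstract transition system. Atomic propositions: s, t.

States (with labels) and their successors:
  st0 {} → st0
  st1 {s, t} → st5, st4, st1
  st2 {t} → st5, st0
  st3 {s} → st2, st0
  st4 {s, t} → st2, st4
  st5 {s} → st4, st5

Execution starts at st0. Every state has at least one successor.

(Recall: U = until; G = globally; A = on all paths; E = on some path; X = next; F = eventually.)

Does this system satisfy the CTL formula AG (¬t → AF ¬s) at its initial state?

States satisfying ¬t → AF ¬s: {st0, st1, st2, st3, st4}.
States satisfying AG (¬t → AF ¬s): {st0}.
Every state reachable from st0 satisfies ¬t → AF ¬s.
st0 ∈ Sat(AG (¬t → AF ¬s)).

Holds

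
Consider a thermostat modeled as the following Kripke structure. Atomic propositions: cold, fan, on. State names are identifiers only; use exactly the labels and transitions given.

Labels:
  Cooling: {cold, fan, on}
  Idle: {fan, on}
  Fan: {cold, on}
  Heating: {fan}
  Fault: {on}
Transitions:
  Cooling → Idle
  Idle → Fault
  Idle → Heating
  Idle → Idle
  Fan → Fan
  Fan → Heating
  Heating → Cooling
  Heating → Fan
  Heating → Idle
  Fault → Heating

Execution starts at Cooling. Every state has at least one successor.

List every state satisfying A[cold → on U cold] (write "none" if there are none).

{Cooling, Fan}

States satisfying cold → on: {Cooling, Idle, Fan, Heating, Fault}.
States satisfying cold: {Cooling, Fan}.
States satisfying A[cold → on U cold]: {Cooling, Fan}.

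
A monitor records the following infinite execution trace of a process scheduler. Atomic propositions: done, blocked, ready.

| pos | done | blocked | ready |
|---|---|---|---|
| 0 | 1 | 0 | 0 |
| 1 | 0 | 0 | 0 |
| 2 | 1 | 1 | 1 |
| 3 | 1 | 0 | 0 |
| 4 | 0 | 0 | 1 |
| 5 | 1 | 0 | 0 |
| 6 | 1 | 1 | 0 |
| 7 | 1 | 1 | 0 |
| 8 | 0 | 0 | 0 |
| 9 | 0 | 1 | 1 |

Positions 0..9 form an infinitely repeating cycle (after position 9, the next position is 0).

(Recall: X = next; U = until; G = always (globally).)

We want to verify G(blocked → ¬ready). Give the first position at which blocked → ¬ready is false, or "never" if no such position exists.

2

Check blocked → ¬ready at each position in order: 0 ✓, 1 ✓.
At position 2 the labels are {blocked, done, ready}, so blocked → ¬ready is false there. This is the first violation.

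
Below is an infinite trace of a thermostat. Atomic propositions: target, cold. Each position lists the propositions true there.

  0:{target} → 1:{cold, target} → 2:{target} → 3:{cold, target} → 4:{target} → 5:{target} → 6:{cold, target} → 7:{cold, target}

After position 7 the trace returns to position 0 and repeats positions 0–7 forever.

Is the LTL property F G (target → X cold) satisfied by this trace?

G (target → X cold) is false at every position 0..7, so it never becomes true and F G (target → X cold) fails.

Does not hold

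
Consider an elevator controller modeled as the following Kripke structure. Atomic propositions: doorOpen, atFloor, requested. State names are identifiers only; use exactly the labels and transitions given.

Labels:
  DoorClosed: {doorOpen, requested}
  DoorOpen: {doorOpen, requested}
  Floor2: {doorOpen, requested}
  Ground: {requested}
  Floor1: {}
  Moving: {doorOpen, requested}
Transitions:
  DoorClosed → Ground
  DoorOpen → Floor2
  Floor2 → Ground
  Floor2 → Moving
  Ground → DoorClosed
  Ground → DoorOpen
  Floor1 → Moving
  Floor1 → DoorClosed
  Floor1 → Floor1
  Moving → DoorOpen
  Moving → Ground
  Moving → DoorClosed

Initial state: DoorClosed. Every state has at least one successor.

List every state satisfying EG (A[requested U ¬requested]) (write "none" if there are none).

States satisfying A[requested U ¬requested]: {Floor1}.
States satisfying EG (A[requested U ¬requested]): {Floor1}.

{Floor1}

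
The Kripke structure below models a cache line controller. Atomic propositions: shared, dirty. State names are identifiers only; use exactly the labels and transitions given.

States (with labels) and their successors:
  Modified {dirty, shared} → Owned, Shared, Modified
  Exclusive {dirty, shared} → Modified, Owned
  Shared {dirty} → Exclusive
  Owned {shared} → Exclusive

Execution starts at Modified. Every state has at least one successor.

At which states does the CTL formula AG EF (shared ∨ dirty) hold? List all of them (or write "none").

States satisfying EF (shared ∨ dirty): {Modified, Exclusive, Shared, Owned}.
States satisfying AG EF (shared ∨ dirty): {Modified, Exclusive, Shared, Owned}.

{Modified, Exclusive, Shared, Owned}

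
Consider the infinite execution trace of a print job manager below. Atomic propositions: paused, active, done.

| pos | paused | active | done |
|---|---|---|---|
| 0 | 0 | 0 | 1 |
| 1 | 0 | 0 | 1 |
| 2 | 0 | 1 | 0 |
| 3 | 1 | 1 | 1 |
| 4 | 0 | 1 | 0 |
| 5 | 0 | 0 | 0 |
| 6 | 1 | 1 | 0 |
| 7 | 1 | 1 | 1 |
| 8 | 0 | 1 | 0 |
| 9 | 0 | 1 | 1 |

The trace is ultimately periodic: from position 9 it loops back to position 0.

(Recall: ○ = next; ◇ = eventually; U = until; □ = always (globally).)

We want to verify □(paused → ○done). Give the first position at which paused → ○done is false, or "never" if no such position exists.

3

Check paused → ○done at each position in order: 0 ✓, 1 ✓, 2 ✓.
At position 3 the labels are {active, done, paused} and the next position 4 has {active}, so paused → ○done is false there. This is the first violation.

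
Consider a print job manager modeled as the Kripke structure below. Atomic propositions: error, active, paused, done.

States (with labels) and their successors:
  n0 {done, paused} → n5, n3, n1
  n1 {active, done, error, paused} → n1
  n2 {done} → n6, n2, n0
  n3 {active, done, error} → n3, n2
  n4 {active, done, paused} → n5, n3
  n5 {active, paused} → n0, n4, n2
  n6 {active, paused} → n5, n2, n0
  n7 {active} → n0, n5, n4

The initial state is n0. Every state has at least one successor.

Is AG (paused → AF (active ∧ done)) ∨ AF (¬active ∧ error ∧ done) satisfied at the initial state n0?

Violated

States satisfying paused → AF (active ∧ done): {n1, n2, n3, n4, n7}.
States satisfying AG (paused → AF (active ∧ done)): {n1}.
States satisfying ¬active ∧ error ∧ done: ∅.
States satisfying AF (¬active ∧ error ∧ done): ∅.
States satisfying AG (paused → AF (active ∧ done)) ∨ AF (¬active ∧ error ∧ done): {n1}.
n0 ∉ Sat(AG (paused → AF (active ∧ done)) ∨ AF (¬active ∧ error ∧ done)).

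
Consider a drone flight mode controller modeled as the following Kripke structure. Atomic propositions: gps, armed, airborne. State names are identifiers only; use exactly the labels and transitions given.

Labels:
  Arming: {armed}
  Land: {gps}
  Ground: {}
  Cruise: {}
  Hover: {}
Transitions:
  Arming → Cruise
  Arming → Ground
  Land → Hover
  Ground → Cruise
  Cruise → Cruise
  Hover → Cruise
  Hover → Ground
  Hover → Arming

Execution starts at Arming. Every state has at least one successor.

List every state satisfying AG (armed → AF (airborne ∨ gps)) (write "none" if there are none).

{Ground, Cruise}

States satisfying armed → AF (airborne ∨ gps): {Land, Ground, Cruise, Hover}.
States satisfying AG (armed → AF (airborne ∨ gps)): {Ground, Cruise}.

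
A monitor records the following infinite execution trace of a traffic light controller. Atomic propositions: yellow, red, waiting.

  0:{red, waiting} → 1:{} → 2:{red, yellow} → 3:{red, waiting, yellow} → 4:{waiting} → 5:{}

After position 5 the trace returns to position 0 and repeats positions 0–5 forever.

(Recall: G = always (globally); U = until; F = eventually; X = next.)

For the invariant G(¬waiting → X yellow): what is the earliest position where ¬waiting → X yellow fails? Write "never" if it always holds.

5

Check ¬waiting → X yellow at each position in order: 0 ✓, 1 ✓, 2 ✓, 3 ✓, 4 ✓.
At position 5 the labels are {} and the next position 0 has {red, waiting}, so ¬waiting → X yellow is false there. This is the first violation.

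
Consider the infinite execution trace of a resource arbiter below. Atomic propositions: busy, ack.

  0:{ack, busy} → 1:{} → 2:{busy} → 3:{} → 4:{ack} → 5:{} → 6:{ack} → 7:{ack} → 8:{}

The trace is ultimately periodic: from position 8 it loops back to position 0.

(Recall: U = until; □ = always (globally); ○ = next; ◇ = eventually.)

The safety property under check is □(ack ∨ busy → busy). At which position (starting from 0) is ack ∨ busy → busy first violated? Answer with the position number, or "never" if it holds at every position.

Check ack ∨ busy → busy at each position in order: 0 ✓, 1 ✓, 2 ✓, 3 ✓.
At position 4 the labels are {ack}, so ack ∨ busy → busy is false there. This is the first violation.

4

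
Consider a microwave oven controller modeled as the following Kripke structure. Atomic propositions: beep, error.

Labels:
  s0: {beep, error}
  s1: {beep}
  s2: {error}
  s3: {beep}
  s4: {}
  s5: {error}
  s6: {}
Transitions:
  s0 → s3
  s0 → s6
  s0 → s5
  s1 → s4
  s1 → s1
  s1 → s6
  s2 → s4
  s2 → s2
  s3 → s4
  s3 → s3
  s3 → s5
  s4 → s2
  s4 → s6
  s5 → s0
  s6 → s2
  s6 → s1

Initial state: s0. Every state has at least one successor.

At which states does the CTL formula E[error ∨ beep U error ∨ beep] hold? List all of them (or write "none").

States satisfying error ∨ beep: {s0, s1, s2, s3, s5}.
States satisfying E[error ∨ beep U error ∨ beep]: {s0, s1, s2, s3, s5}.

{s0, s1, s2, s3, s5}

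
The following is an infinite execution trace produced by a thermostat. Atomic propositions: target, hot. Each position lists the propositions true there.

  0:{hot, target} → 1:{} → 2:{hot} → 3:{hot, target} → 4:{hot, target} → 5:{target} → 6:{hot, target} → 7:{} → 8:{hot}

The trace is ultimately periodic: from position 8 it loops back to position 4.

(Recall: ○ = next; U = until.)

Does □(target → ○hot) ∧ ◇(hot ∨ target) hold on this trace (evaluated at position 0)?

Violated

target → ○hot must hold at every position from 0 onward. It fails at position 0, so □(target → ○hot) is false.
Positions where target holds: 0, 3, 4, 5, 6.
Check ○hot at each: 0→fails, 3→ok, 4→fails, 5→ok, 6→fails.
hot ∨ target holds at position 0, which is reachable from 0, so ◇(hot ∨ target) holds.
At position 0: □(target → ○hot) is false; ◇(hot ∨ target) is true; so □(target → ○hot) ∧ ◇(hot ∨ target) is false.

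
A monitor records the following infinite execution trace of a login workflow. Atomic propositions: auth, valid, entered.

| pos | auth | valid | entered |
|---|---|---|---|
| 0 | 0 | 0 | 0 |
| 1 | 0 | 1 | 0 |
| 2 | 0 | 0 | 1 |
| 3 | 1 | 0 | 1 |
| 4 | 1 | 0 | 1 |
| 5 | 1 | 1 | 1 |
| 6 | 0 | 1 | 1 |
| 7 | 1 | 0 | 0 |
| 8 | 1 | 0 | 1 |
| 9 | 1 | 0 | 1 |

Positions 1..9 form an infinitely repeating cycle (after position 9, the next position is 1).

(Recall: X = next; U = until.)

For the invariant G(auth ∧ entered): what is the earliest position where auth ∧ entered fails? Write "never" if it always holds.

0

At position 0 the labels are {}, so auth ∧ entered is false there. This is the first violation.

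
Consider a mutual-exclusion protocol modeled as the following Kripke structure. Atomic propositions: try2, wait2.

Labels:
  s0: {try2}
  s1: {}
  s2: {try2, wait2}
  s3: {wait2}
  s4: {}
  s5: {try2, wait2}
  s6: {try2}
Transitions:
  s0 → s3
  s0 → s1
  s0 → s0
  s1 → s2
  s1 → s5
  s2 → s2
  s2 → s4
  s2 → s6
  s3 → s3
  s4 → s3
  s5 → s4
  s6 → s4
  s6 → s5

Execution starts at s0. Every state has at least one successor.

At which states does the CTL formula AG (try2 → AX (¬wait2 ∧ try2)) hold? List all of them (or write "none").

States satisfying try2 → AX (¬wait2 ∧ try2): {s1, s3, s4}.
States satisfying AG (try2 → AX (¬wait2 ∧ try2)): {s3, s4}.

{s3, s4}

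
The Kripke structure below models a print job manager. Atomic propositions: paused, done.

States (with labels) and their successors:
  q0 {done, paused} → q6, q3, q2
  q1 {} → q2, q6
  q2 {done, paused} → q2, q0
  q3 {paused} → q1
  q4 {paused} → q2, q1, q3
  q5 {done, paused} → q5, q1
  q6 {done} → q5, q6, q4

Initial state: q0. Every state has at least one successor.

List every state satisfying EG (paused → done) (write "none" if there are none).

States satisfying paused → done: {q0, q1, q2, q5, q6}.
States satisfying EG (paused → done): {q0, q1, q2, q5, q6}.

{q0, q1, q2, q5, q6}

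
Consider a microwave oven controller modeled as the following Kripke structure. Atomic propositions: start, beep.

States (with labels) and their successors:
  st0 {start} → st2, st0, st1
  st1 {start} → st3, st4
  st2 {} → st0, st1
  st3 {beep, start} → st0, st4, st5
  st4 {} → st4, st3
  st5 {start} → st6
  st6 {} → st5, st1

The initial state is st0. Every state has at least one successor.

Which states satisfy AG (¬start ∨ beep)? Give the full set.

States satisfying ¬start ∨ beep: {st2, st3, st4, st6}.
States satisfying AG (¬start ∨ beep): ∅.

none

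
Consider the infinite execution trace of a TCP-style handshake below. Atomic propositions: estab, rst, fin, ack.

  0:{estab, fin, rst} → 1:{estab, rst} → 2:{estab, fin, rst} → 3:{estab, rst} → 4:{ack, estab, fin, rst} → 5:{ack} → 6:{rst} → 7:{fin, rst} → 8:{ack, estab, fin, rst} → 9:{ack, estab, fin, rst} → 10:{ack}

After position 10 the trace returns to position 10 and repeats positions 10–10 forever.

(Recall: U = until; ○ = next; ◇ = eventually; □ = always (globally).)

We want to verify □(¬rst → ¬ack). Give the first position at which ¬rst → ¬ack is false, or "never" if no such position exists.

5

Check ¬rst → ¬ack at each position in order: 0 ✓, 1 ✓, 2 ✓, 3 ✓, 4 ✓.
At position 5 the labels are {ack}, so ¬rst → ¬ack is false there. This is the first violation.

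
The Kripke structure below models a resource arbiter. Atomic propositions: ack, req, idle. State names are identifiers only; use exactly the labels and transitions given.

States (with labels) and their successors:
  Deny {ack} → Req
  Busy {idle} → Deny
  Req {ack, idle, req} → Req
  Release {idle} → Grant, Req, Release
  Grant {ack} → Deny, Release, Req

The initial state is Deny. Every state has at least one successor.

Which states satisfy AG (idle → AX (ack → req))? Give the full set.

States satisfying idle → AX (ack → req): {Deny, Req, Grant}.
States satisfying AG (idle → AX (ack → req)): {Deny, Req}.

{Deny, Req}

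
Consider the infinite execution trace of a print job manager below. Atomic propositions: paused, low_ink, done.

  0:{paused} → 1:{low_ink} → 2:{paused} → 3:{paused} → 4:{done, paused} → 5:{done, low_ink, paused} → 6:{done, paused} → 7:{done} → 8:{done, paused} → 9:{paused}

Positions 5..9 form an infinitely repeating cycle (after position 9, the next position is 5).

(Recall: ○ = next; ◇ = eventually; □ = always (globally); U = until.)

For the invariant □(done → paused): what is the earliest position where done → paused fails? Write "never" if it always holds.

Check done → paused at each position in order: 0 ✓, 1 ✓, 2 ✓, 3 ✓, 4 ✓, 5 ✓, 6 ✓.
At position 7 the labels are {done}, so done → paused is false there. This is the first violation.

7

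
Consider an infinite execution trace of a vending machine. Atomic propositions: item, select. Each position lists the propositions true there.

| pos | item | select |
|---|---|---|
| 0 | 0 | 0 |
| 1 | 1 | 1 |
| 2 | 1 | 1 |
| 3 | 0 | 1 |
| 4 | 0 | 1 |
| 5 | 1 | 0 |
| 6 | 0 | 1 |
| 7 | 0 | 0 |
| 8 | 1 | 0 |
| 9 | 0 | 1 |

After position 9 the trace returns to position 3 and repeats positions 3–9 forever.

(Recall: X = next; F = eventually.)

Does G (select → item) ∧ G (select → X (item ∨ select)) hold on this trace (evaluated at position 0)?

select → item must hold at every position from 0 onward. It fails at position 3, so G (select → item) is false.
Positions where select holds: 1, 2, 3, 4, 6, 9.
Check item at each: 1→ok, 2→ok, 3→fails, 4→fails, 6→fails, 9→fails.
select → X (item ∨ select) must hold at every position from 0 onward. It fails at position 6, so G (select → X (item ∨ select)) is false.
Positions where select holds: 1, 2, 3, 4, 6, 9.
Check X (item ∨ select) at each: 1→ok, 2→ok, 3→ok, 4→ok, 6→fails, 9→ok.
At position 0: G (select → item) is false; G (select → X (item ∨ select)) is false; so G (select → item) ∧ G (select → X (item ∨ select)) is false.

Violated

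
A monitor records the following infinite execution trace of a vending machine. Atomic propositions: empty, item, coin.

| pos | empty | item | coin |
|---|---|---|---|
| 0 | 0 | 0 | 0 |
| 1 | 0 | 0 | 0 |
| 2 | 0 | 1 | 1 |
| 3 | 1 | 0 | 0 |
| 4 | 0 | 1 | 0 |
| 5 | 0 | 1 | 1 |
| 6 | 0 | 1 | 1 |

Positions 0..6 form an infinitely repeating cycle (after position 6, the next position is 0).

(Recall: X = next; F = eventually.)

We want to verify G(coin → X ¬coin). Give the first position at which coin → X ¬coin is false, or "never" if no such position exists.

Check coin → X ¬coin at each position in order: 0 ✓, 1 ✓, 2 ✓, 3 ✓, 4 ✓.
At position 5 the labels are {coin, item} and the next position 6 has {coin, item}, so coin → X ¬coin is false there. This is the first violation.

5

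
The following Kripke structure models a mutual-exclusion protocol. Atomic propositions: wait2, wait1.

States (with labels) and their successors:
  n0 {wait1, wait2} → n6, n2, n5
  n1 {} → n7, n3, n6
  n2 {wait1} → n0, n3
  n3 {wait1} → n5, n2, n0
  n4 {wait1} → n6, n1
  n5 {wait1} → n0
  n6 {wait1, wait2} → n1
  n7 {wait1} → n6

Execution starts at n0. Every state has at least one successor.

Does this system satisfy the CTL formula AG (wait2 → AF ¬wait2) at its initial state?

States satisfying wait2 → AF ¬wait2: {n0, n1, n2, n3, n4, n5, n6, n7}.
States satisfying AG (wait2 → AF ¬wait2): {n0, n1, n2, n3, n4, n5, n6, n7}.
Every state reachable from n0 satisfies wait2 → AF ¬wait2.
n0 ∈ Sat(AG (wait2 → AF ¬wait2)).

Holds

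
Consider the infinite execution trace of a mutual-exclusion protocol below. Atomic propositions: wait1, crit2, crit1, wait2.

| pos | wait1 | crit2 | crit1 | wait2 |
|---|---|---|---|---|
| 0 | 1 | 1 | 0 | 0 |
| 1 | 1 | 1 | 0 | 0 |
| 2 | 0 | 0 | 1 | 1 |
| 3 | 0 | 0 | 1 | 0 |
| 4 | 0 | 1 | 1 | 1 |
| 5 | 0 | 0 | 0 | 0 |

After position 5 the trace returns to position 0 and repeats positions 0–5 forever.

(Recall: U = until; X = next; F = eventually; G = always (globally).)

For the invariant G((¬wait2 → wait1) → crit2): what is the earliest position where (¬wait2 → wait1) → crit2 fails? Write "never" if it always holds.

2

Check (¬wait2 → wait1) → crit2 at each position in order: 0 ✓, 1 ✓.
At position 2 the labels are {crit1, wait2}, so (¬wait2 → wait1) → crit2 is false there. This is the first violation.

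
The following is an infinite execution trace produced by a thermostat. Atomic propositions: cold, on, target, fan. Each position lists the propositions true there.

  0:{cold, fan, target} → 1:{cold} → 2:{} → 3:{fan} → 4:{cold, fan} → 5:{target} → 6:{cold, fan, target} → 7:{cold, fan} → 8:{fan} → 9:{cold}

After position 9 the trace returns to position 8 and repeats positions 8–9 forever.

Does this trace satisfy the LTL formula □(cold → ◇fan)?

Satisfied

cold → ◇fan holds at every position 0..9, and those are all positions ever visited, so □(cold → ◇fan) holds.
Positions where cold holds: 0, 1, 4, 6, 7, 9.
Check ◇fan at each: 0→ok, 1→ok, 4→ok, 6→ok, 7→ok, 9→ok.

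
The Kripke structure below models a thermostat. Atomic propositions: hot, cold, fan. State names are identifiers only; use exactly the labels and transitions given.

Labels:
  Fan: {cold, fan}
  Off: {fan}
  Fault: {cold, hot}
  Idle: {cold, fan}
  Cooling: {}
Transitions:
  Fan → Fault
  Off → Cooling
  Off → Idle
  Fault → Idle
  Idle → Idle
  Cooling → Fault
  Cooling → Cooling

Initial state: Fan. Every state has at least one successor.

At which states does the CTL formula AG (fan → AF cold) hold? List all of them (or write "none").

{Fan, Fault, Idle, Cooling}

States satisfying fan → AF cold: {Fan, Fault, Idle, Cooling}.
States satisfying AG (fan → AF cold): {Fan, Fault, Idle, Cooling}.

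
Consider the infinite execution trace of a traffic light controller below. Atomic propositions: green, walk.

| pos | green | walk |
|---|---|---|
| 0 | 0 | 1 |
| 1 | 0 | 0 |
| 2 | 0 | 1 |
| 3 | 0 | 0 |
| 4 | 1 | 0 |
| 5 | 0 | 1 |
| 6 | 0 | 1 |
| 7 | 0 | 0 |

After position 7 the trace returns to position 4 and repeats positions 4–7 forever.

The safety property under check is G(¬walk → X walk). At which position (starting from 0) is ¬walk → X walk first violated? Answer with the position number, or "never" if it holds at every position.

3

Check ¬walk → X walk at each position in order: 0 ✓, 1 ✓, 2 ✓.
At position 3 the labels are {} and the next position 4 has {green}, so ¬walk → X walk is false there. This is the first violation.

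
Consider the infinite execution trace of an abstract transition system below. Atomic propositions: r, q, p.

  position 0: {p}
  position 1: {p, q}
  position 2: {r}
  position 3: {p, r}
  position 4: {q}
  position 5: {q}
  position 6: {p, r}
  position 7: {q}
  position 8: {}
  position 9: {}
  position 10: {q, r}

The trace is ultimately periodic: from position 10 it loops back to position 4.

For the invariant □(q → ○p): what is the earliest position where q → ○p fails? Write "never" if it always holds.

Check q → ○p at each position in order: 0 ✓.
At position 1 the labels are {p, q} and the next position 2 has {r}, so q → ○p is false there. This is the first violation.

1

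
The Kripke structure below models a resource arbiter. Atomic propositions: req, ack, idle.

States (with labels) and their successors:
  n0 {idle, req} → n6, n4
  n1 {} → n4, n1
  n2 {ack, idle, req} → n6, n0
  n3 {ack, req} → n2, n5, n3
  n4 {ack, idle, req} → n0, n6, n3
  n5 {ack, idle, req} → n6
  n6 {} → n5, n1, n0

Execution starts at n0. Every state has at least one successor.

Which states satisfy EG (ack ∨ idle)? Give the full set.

States satisfying ack ∨ idle: {n0, n2, n3, n4, n5}.
States satisfying EG (ack ∨ idle): {n0, n2, n3, n4}.

{n0, n2, n3, n4}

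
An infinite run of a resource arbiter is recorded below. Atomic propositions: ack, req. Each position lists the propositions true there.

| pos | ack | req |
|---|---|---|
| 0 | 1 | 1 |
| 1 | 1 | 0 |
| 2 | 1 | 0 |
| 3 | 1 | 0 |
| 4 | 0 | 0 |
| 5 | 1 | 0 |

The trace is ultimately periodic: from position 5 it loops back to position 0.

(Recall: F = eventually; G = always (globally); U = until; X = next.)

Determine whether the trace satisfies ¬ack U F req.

Walking from position 0: F req first holds at position 0, and ¬ack holds at every earlier position along the way, so ¬ack U F req holds.

Yes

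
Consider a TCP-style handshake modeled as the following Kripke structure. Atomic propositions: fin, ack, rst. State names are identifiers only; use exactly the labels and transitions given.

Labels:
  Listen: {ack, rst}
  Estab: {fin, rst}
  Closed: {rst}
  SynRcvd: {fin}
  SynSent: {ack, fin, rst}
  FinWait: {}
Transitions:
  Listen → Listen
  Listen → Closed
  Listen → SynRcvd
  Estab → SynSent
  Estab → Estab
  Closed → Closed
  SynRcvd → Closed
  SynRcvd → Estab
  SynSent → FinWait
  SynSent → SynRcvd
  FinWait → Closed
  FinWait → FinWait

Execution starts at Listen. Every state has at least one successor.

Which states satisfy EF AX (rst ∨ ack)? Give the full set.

States satisfying AX (rst ∨ ack): {Estab, Closed, SynRcvd}.
States satisfying EF AX (rst ∨ ack): {Listen, Estab, Closed, SynRcvd, SynSent, FinWait}.

{Listen, Estab, Closed, SynRcvd, SynSent, FinWait}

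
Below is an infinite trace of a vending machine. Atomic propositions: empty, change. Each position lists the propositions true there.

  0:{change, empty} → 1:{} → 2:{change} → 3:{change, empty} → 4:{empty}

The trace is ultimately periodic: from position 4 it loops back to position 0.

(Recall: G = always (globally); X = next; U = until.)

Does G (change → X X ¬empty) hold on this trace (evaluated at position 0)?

Violated

change → X X ¬empty must hold at every position from 0 onward. It fails at position 2, so G (change → X X ¬empty) is false.
Positions where change holds: 0, 2, 3.
Check X X ¬empty at each: 0→ok, 2→fails, 3→fails.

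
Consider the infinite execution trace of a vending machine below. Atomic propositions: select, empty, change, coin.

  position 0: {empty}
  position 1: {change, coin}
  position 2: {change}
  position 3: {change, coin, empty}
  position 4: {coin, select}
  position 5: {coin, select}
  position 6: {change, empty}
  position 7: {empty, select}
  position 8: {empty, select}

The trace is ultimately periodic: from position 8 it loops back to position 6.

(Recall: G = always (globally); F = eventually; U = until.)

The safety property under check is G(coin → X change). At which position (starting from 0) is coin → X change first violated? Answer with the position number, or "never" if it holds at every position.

3

Check coin → X change at each position in order: 0 ✓, 1 ✓, 2 ✓.
At position 3 the labels are {change, coin, empty} and the next position 4 has {coin, select}, so coin → X change is false there. This is the first violation.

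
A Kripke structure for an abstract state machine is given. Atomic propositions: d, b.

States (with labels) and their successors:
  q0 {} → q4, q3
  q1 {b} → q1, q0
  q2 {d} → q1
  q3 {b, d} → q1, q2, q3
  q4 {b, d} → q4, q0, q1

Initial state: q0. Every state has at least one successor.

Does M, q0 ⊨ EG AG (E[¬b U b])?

Satisfied

States satisfying AG (E[¬b U b]): {q0, q1, q2, q3, q4}.
States satisfying EG AG (E[¬b U b]): {q0, q1, q2, q3, q4}.
q0 ∈ Sat(EG AG (E[¬b U b])).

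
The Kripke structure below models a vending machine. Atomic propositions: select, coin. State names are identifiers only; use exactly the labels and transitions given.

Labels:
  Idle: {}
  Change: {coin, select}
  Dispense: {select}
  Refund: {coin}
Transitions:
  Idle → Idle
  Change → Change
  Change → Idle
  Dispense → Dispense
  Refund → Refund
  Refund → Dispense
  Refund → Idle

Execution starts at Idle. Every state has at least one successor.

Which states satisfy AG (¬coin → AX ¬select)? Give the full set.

States satisfying ¬coin → AX ¬select: {Idle, Change, Refund}.
States satisfying AG (¬coin → AX ¬select): {Idle, Change}.

{Idle, Change}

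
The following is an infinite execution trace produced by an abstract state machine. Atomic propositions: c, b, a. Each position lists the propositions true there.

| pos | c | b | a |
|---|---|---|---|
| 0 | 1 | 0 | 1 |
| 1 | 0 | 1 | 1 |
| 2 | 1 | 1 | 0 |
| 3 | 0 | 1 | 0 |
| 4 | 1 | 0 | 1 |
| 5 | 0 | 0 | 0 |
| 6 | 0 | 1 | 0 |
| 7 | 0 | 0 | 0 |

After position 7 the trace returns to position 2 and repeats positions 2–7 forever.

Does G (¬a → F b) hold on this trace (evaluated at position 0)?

Yes

¬a → F b holds at every position 0..7, and those are all positions ever visited, so G (¬a → F b) holds.
Positions where ¬a holds: 2, 3, 5, 6, 7.
Check F b at each: 2→ok, 3→ok, 5→ok, 6→ok, 7→ok.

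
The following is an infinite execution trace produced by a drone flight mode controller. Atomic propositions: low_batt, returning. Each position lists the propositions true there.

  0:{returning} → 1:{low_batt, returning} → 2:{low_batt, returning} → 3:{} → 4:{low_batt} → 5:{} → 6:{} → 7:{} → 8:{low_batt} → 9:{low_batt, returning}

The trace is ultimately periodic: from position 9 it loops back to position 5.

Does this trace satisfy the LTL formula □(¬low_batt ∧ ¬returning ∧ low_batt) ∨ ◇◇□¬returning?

No

¬low_batt ∧ ¬returning ∧ low_batt must hold at every position from 0 onward. It fails at position 0, so □(¬low_batt ∧ ¬returning ∧ low_batt) is false.
◇□¬returning is false at every position 0..9, so it never becomes true and ◇◇□¬returning fails.
At position 0: □(¬low_batt ∧ ¬returning ∧ low_batt) is false; ◇◇□¬returning is false; so □(¬low_batt ∧ ¬returning ∧ low_batt) ∨ ◇◇□¬returning is false.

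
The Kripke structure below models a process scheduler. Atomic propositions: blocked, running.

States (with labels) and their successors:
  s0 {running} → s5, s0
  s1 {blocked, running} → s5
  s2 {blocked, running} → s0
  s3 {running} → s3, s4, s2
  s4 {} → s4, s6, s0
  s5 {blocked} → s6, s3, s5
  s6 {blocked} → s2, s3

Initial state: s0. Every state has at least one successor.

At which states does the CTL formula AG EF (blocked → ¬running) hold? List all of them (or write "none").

{s0, s1, s2, s3, s4, s5, s6}

States satisfying EF (blocked → ¬running): {s0, s1, s2, s3, s4, s5, s6}.
States satisfying AG EF (blocked → ¬running): {s0, s1, s2, s3, s4, s5, s6}.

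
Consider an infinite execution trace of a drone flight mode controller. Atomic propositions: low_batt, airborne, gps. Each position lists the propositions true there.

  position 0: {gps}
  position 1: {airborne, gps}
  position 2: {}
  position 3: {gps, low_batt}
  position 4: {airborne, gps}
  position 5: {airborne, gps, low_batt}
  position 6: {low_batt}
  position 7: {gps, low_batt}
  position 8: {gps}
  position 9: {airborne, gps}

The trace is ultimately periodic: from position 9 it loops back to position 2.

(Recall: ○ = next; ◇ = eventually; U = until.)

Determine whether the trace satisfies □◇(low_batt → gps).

◇(low_batt → gps) holds at every position 0..9, and those are all positions ever visited, so □◇(low_batt → gps) holds.

Yes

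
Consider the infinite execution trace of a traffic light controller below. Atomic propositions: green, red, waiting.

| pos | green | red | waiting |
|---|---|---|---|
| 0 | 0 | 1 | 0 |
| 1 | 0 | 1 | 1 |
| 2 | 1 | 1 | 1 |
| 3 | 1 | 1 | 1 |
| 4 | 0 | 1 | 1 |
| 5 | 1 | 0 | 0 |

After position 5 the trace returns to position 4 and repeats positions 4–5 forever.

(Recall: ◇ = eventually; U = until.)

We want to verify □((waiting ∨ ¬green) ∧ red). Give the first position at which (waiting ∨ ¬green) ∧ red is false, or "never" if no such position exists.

5

Check (waiting ∨ ¬green) ∧ red at each position in order: 0 ✓, 1 ✓, 2 ✓, 3 ✓, 4 ✓.
At position 5 the labels are {green}, so (waiting ∨ ¬green) ∧ red is false there. This is the first violation.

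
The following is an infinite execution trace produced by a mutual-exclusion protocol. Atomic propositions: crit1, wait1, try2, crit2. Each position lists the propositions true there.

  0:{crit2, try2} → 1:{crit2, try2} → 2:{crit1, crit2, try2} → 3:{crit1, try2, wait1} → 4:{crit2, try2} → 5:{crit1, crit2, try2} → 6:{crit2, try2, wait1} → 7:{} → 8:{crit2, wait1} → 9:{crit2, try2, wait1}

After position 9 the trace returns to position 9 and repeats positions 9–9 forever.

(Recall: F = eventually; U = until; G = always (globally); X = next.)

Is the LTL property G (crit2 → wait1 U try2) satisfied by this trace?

Satisfied

crit2 → wait1 U try2 holds at every position 0..9, and those are all positions ever visited, so G (crit2 → wait1 U try2) holds.
Positions where crit2 holds: 0, 1, 2, 4, 5, 6, 8, 9.
Check wait1 U try2 at each: 0→ok, 1→ok, 2→ok, 4→ok, 5→ok, 6→ok, 8→ok, 9→ok.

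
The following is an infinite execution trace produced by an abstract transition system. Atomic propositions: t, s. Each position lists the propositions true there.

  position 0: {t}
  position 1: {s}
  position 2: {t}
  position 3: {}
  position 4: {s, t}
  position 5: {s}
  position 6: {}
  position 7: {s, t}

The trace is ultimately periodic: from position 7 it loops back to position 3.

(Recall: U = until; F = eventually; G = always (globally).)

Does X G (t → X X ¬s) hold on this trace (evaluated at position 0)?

The position after 0 is 1; G (t → X X ¬s) is false there.

Does not hold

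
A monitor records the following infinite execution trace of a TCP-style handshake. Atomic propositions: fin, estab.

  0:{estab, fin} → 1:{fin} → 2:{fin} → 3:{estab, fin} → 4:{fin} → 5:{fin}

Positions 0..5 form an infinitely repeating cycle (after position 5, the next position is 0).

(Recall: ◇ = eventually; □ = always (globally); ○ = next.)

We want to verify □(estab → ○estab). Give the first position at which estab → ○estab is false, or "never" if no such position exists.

0

At position 0 the labels are {estab, fin} and the next position 1 has {fin}, so estab → ○estab is false there. This is the first violation.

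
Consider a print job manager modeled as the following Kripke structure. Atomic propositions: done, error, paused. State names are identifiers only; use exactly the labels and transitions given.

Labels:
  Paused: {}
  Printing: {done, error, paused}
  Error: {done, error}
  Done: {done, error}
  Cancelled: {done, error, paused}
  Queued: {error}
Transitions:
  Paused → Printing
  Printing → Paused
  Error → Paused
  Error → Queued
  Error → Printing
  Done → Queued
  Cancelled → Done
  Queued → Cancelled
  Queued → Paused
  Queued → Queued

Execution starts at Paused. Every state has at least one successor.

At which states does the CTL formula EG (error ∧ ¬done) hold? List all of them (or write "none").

{Queued}

States satisfying error ∧ ¬done: {Queued}.
States satisfying EG (error ∧ ¬done): {Queued}.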